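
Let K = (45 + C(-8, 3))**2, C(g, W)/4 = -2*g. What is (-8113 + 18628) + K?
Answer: 22396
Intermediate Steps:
C(g, W) = -8*g (C(g, W) = 4*(-2*g) = -8*g)
K = 11881 (K = (45 - 8*(-8))**2 = (45 + 64)**2 = 109**2 = 11881)
(-8113 + 18628) + K = (-8113 + 18628) + 11881 = 10515 + 11881 = 22396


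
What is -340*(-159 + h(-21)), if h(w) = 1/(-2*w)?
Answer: 1135090/21 ≈ 54052.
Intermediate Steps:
h(w) = -1/(2*w)
-340*(-159 + h(-21)) = -340*(-159 - 1/2/(-21)) = -340*(-159 - 1/2*(-1/21)) = -340*(-159 + 1/42) = -340*(-6677/42) = 1135090/21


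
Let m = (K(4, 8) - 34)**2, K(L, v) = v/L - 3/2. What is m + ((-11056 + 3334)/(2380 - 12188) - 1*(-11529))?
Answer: 62045591/4904 ≈ 12652.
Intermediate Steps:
K(L, v) = -3/2 + v/L (K(L, v) = v/L - 3*1/2 = v/L - 3/2 = -3/2 + v/L)
m = 4489/4 (m = ((-3/2 + 8/4) - 34)**2 = ((-3/2 + 8*(1/4)) - 34)**2 = ((-3/2 + 2) - 34)**2 = (1/2 - 34)**2 = (-67/2)**2 = 4489/4 ≈ 1122.3)
m + ((-11056 + 3334)/(2380 - 12188) - 1*(-11529)) = 4489/4 + ((-11056 + 3334)/(2380 - 12188) - 1*(-11529)) = 4489/4 + (-7722/(-9808) + 11529) = 4489/4 + (-7722*(-1/9808) + 11529) = 4489/4 + (3861/4904 + 11529) = 4489/4 + 56542077/4904 = 62045591/4904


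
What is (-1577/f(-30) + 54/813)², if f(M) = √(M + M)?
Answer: -182642533249/4406460 + 9462*I*√15/1355 ≈ -41449.0 + 27.045*I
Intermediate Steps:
f(M) = √2*√M (f(M) = √(2*M) = √2*√M)
(-1577/f(-30) + 54/813)² = (-1577*(-I*√15/30) + 54/813)² = (-1577*(-I*√15/30) + 54*(1/813))² = (-1577*(-I*√15/30) + 18/271)² = (-(-1577)*I*√15/30 + 18/271)² = (1577*I*√15/30 + 18/271)² = (18/271 + 1577*I*√15/30)²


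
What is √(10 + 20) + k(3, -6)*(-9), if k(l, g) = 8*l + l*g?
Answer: -54 + √30 ≈ -48.523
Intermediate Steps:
k(l, g) = 8*l + g*l
√(10 + 20) + k(3, -6)*(-9) = √(10 + 20) + (3*(8 - 6))*(-9) = √30 + (3*2)*(-9) = √30 + 6*(-9) = √30 - 54 = -54 + √30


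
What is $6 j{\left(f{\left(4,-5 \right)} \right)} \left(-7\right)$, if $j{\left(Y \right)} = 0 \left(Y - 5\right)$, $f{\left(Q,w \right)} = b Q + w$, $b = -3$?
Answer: $0$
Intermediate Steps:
$f{\left(Q,w \right)} = w - 3 Q$ ($f{\left(Q,w \right)} = - 3 Q + w = w - 3 Q$)
$j{\left(Y \right)} = 0$ ($j{\left(Y \right)} = 0 \left(-5 + Y\right) = 0$)
$6 j{\left(f{\left(4,-5 \right)} \right)} \left(-7\right) = 6 \cdot 0 \left(-7\right) = 0 \left(-7\right) = 0$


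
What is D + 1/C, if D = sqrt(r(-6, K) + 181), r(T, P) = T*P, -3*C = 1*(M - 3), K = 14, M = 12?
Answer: -1/3 + sqrt(97) ≈ 9.5155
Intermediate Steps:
C = -3 (C = -(12 - 3)/3 = -9/3 = -1/3*9 = -3)
r(T, P) = P*T
D = sqrt(97) (D = sqrt(14*(-6) + 181) = sqrt(-84 + 181) = sqrt(97) ≈ 9.8489)
D + 1/C = sqrt(97) + 1/(-3) = sqrt(97) - 1/3 = -1/3 + sqrt(97)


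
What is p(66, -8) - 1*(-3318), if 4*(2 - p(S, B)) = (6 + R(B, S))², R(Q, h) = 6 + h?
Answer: 1799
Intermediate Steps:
p(S, B) = 2 - (12 + S)²/4 (p(S, B) = 2 - (6 + (6 + S))²/4 = 2 - (12 + S)²/4)
p(66, -8) - 1*(-3318) = (2 - (12 + 66)²/4) - 1*(-3318) = (2 - ¼*78²) + 3318 = (2 - ¼*6084) + 3318 = (2 - 1521) + 3318 = -1519 + 3318 = 1799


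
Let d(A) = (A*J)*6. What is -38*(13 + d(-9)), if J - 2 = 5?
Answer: 13870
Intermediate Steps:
J = 7 (J = 2 + 5 = 7)
d(A) = 42*A (d(A) = (A*7)*6 = (7*A)*6 = 42*A)
-38*(13 + d(-9)) = -38*(13 + 42*(-9)) = -38*(13 - 378) = -38*(-365) = 13870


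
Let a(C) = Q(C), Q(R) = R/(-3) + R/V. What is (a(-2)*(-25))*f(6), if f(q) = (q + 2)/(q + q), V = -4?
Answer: -175/9 ≈ -19.444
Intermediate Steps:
Q(R) = -7*R/12 (Q(R) = R/(-3) + R/(-4) = R*(-1/3) + R*(-1/4) = -R/3 - R/4 = -7*R/12)
f(q) = (2 + q)/(2*q) (f(q) = (2 + q)/((2*q)) = (2 + q)*(1/(2*q)) = (2 + q)/(2*q))
a(C) = -7*C/12
(a(-2)*(-25))*f(6) = (-7/12*(-2)*(-25))*((1/2)*(2 + 6)/6) = ((7/6)*(-25))*((1/2)*(1/6)*8) = -175/6*2/3 = -175/9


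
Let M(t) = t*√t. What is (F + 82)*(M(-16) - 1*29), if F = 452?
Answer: -15486 - 34176*I ≈ -15486.0 - 34176.0*I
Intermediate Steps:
M(t) = t^(3/2)
(F + 82)*(M(-16) - 1*29) = (452 + 82)*((-16)^(3/2) - 1*29) = 534*(-64*I - 29) = 534*(-29 - 64*I) = -15486 - 34176*I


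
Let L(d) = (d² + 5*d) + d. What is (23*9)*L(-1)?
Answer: -1035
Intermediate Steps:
L(d) = d² + 6*d
(23*9)*L(-1) = (23*9)*(-(6 - 1)) = 207*(-1*5) = 207*(-5) = -1035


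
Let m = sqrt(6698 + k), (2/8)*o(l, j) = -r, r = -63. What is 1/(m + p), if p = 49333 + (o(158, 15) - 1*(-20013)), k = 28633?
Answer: 69598/4843846273 - sqrt(35331)/4843846273 ≈ 1.4330e-5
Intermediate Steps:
o(l, j) = 252 (o(l, j) = 4*(-1*(-63)) = 4*63 = 252)
p = 69598 (p = 49333 + (252 - 1*(-20013)) = 49333 + (252 + 20013) = 49333 + 20265 = 69598)
m = sqrt(35331) (m = sqrt(6698 + 28633) = sqrt(35331) ≈ 187.97)
1/(m + p) = 1/(sqrt(35331) + 69598) = 1/(69598 + sqrt(35331))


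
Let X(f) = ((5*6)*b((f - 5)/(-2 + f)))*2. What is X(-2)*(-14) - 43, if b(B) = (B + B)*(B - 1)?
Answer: -2248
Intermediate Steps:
b(B) = 2*B*(-1 + B) (b(B) = (2*B)*(-1 + B) = 2*B*(-1 + B))
X(f) = 120*(-1 + (-5 + f)/(-2 + f))*(-5 + f)/(-2 + f) (X(f) = ((5*6)*(2*((f - 5)/(-2 + f))*(-1 + (f - 5)/(-2 + f))))*2 = (30*(2*((-5 + f)/(-2 + f))*(-1 + (-5 + f)/(-2 + f))))*2 = (30*(2*(-1 + (-5 + f)/(-2 + f))*(-5 + f)/(-2 + f)))*2 = (60*(-1 + (-5 + f)/(-2 + f))*(-5 + f)/(-2 + f))*2 = 120*(-1 + (-5 + f)/(-2 + f))*(-5 + f)/(-2 + f))
X(-2)*(-14) - 43 = (360*(5 - 1*(-2))/(-2 - 2)**2)*(-14) - 43 = (360*(5 + 2)/(-4)**2)*(-14) - 43 = (360*(1/16)*7)*(-14) - 43 = (315/2)*(-14) - 43 = -2205 - 43 = -2248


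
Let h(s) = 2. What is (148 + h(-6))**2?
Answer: 22500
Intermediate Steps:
(148 + h(-6))**2 = (148 + 2)**2 = 150**2 = 22500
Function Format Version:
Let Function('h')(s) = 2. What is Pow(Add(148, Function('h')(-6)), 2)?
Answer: 22500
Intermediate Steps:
Pow(Add(148, Function('h')(-6)), 2) = Pow(Add(148, 2), 2) = Pow(150, 2) = 22500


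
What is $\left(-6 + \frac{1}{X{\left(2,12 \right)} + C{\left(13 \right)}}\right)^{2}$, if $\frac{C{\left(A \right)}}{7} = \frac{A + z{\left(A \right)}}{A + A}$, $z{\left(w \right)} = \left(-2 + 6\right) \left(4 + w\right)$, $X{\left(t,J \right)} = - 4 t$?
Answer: $\frac{4528384}{128881} \approx 35.136$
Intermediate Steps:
$z{\left(w \right)} = 16 + 4 w$ ($z{\left(w \right)} = 4 \left(4 + w\right) = 16 + 4 w$)
$C{\left(A \right)} = \frac{7 \left(16 + 5 A\right)}{2 A}$ ($C{\left(A \right)} = 7 \frac{A + \left(16 + 4 A\right)}{A + A} = 7 \frac{16 + 5 A}{2 A} = \frac{7 \left(16 + 5 A\right)}{2 A}$)
$\left(-6 + \frac{1}{X{\left(2,12 \right)} + C{\left(13 \right)}}\right)^{2} = \left(-6 + \frac{1}{\left(-4\right) 2 + \left(\frac{35}{2} + \frac{56}{13}\right)}\right)^{2} = \left(-6 + \frac{1}{-8 + \left(\frac{35}{2} + 56 \cdot \frac{1}{13}\right)}\right)^{2} = \left(-6 + \frac{1}{-8 + \left(\frac{35}{2} + \frac{56}{13}\right)}\right)^{2} = \left(-6 + \frac{1}{-8 + \frac{567}{26}}\right)^{2} = \left(-6 + \frac{1}{\frac{359}{26}}\right)^{2} = \left(-6 + \frac{26}{359}\right)^{2} = \left(- \frac{2128}{359}\right)^{2} = \frac{4528384}{128881}$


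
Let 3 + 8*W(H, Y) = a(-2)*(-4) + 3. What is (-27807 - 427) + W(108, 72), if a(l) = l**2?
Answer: -28236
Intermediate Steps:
W(H, Y) = -2 (W(H, Y) = -3/8 + ((-2)**2*(-4) + 3)/8 = -3/8 + (4*(-4) + 3)/8 = -3/8 + (-16 + 3)/8 = -3/8 + (1/8)*(-13) = -3/8 - 13/8 = -2)
(-27807 - 427) + W(108, 72) = (-27807 - 427) - 2 = -28234 - 2 = -28236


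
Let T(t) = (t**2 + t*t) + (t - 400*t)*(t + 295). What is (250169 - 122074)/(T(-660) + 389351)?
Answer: -128095/94858549 ≈ -0.0013504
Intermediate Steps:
T(t) = 2*t**2 - 399*t*(295 + t) (T(t) = (t**2 + t**2) + (-399*t)*(295 + t) = 2*t**2 - 399*t*(295 + t))
(250169 - 122074)/(T(-660) + 389351) = (250169 - 122074)/(-1*(-660)*(117705 + 397*(-660)) + 389351) = 128095/(-1*(-660)*(117705 - 262020) + 389351) = 128095/(-1*(-660)*(-144315) + 389351) = 128095/(-95247900 + 389351) = 128095/(-94858549) = 128095*(-1/94858549) = -128095/94858549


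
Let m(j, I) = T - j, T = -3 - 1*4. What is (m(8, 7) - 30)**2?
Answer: 2025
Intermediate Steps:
T = -7 (T = -3 - 4 = -7)
m(j, I) = -7 - j
(m(8, 7) - 30)**2 = ((-7 - 1*8) - 30)**2 = ((-7 - 8) - 30)**2 = (-15 - 30)**2 = (-45)**2 = 2025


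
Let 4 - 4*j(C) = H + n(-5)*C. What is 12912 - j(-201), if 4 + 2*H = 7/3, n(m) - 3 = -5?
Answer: 312271/24 ≈ 13011.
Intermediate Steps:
n(m) = -2 (n(m) = 3 - 5 = -2)
H = -⅚ (H = -2 + (7/3)/2 = -2 + (7*(⅓))/2 = -2 + (½)*(7/3) = -2 + 7/6 = -⅚ ≈ -0.83333)
j(C) = 29/24 + C/2 (j(C) = 1 - (-⅚ - 2*C)/4 = 1 + (5/24 + C/2) = 29/24 + C/2)
12912 - j(-201) = 12912 - (29/24 + (½)*(-201)) = 12912 - (29/24 - 201/2) = 12912 - 1*(-2383/24) = 12912 + 2383/24 = 312271/24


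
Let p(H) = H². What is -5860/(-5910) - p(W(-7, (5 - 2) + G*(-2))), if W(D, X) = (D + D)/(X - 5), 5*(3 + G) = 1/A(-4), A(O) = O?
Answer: -10598534/993471 ≈ -10.668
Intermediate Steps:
G = -61/20 (G = -3 + (⅕)/(-4) = -3 + (⅕)*(-¼) = -3 - 1/20 = -61/20 ≈ -3.0500)
W(D, X) = 2*D/(-5 + X) (W(D, X) = (2*D)/(-5 + X) = 2*D/(-5 + X))
-5860/(-5910) - p(W(-7, (5 - 2) + G*(-2))) = -5860/(-5910) - (2*(-7)/(-5 + ((5 - 2) - 61/20*(-2))))² = -5860*(-1/5910) - (2*(-7)/(-5 + (3 + 61/10)))² = 586/591 - (2*(-7)/(-5 + 91/10))² = 586/591 - (2*(-7)/(41/10))² = 586/591 - (2*(-7)*(10/41))² = 586/591 - (-140/41)² = 586/591 - 1*19600/1681 = 586/591 - 19600/1681 = -10598534/993471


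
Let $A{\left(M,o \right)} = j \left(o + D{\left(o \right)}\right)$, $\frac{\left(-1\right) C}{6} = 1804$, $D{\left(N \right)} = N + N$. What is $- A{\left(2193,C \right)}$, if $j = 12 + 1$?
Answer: $422136$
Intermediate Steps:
$D{\left(N \right)} = 2 N$
$j = 13$
$C = -10824$ ($C = \left(-6\right) 1804 = -10824$)
$A{\left(M,o \right)} = 39 o$ ($A{\left(M,o \right)} = 13 \left(o + 2 o\right) = 13 \cdot 3 o = 39 o$)
$- A{\left(2193,C \right)} = - 39 \left(-10824\right) = \left(-1\right) \left(-422136\right) = 422136$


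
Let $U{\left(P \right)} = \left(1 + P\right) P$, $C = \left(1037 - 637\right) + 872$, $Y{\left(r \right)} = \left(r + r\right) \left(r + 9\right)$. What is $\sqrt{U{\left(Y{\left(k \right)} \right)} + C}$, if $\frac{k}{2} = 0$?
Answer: $2 \sqrt{318} \approx 35.665$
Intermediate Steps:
$k = 0$ ($k = 2 \cdot 0 = 0$)
$Y{\left(r \right)} = 2 r \left(9 + r\right)$
$C = 1272$ ($C = 400 + 872 = 1272$)
$U{\left(P \right)} = P \left(1 + P\right)$
$\sqrt{U{\left(Y{\left(k \right)} \right)} + C} = \sqrt{2 \cdot 0 \left(9 + 0\right) \left(1 + 2 \cdot 0 \left(9 + 0\right)\right) + 1272} = \sqrt{2 \cdot 0 \cdot 9 \left(1 + 2 \cdot 0 \cdot 9\right) + 1272} = \sqrt{0 \left(1 + 0\right) + 1272} = \sqrt{0 \cdot 1 + 1272} = \sqrt{0 + 1272} = \sqrt{1272} = 2 \sqrt{318}$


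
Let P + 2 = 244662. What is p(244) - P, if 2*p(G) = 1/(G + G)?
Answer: -238788159/976 ≈ -2.4466e+5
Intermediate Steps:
P = 244660 (P = -2 + 244662 = 244660)
p(G) = 1/(4*G) (p(G) = 1/(2*(G + G)) = 1/(2*((2*G))) = (1/(2*G))/2 = 1/(4*G))
p(244) - P = (¼)/244 - 1*244660 = (¼)*(1/244) - 244660 = 1/976 - 244660 = -238788159/976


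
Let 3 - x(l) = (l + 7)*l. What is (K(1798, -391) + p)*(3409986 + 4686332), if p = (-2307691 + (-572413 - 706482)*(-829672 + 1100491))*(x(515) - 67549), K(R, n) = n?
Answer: 943255774876756165878990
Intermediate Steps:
x(l) = 3 - l*(7 + l) (x(l) = 3 - (l + 7)*l = 3 - (7 + l)*l = 3 - l*(7 + l))
p = 116504289341989696 (p = (-2307691 + (-572413 - 706482)*(-829672 + 1100491))*((3 - 1*515**2 - 7*515) - 67549) = (-2307691 - 1278895*270819)*((3 - 1*265225 - 3605) - 67549) = (-2307691 - 346349065005)*((3 - 265225 - 3605) - 67549) = -346351372696*(-268827 - 67549) = -346351372696*(-336376) = 116504289341989696)
(K(1798, -391) + p)*(3409986 + 4686332) = (-391 + 116504289341989696)*(3409986 + 4686332) = 116504289341989305*8096318 = 943255774876756165878990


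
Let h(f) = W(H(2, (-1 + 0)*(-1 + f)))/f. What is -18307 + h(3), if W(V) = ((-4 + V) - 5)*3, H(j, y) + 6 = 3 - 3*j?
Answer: -18325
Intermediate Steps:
H(j, y) = -3 - 3*j (H(j, y) = -6 + (3 - 3*j) = -3 - 3*j)
W(V) = -27 + 3*V (W(V) = (-9 + V)*3 = -27 + 3*V)
h(f) = -54/f (h(f) = (-27 + 3*(-3 - 3*2))/f = (-27 + 3*(-3 - 6))/f = (-27 + 3*(-9))/f = (-27 - 27)/f = -54/f)
-18307 + h(3) = -18307 - 54/3 = -18307 - 54*1/3 = -18307 - 18 = -18325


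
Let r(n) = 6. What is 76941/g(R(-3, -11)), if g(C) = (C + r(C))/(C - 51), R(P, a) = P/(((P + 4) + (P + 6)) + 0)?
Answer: -5308929/7 ≈ -7.5842e+5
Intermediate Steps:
R(P, a) = P/(10 + 2*P) (R(P, a) = P/(((4 + P) + (6 + P)) + 0) = P/((10 + 2*P) + 0) = P/(10 + 2*P))
g(C) = (6 + C)/(-51 + C) (g(C) = (C + 6)/(C - 51) = (6 + C)/(-51 + C))
76941/g(R(-3, -11)) = 76941/(((6 + (½)*(-3)/(5 - 3))/(-51 + (½)*(-3)/(5 - 3)))) = 76941/(((6 + (½)*(-3)/2)/(-51 + (½)*(-3)/2))) = 76941/(((6 + (½)*(-3)*(½))/(-51 + (½)*(-3)*(½)))) = 76941/(((6 - ¾)/(-51 - ¾))) = 76941/(((21/4)/(-207/4))) = 76941/((-4/207*21/4)) = 76941/(-7/69) = 76941*(-69/7) = -5308929/7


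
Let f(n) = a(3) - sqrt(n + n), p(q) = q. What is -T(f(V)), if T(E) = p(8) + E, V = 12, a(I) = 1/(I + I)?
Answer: -49/6 + 2*sqrt(6) ≈ -3.2677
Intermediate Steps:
a(I) = 1/(2*I)
f(n) = 1/6 - sqrt(2)*sqrt(n) (f(n) = (1/2)/3 - sqrt(n + n) = (1/2)*(1/3) - sqrt(2*n) = 1/6 - sqrt(2)*sqrt(n))
T(E) = 8 + E
-T(f(V)) = -(8 + (1/6 - sqrt(2)*sqrt(12))) = -(8 + (1/6 - sqrt(2)*2*sqrt(3))) = -(8 + (1/6 - 2*sqrt(6))) = -(49/6 - 2*sqrt(6)) = -49/6 + 2*sqrt(6)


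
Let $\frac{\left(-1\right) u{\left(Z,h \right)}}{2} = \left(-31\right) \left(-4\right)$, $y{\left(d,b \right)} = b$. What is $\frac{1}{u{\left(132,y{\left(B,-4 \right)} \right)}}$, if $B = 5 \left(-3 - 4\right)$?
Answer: $- \frac{1}{248} \approx -0.0040323$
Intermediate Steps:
$B = -35$ ($B = 5 \left(-3 - 4\right) = 5 \left(-7\right) = -35$)
$u{\left(Z,h \right)} = -248$ ($u{\left(Z,h \right)} = - 2 \left(\left(-31\right) \left(-4\right)\right) = \left(-2\right) 124 = -248$)
$\frac{1}{u{\left(132,y{\left(B,-4 \right)} \right)}} = \frac{1}{-248} = - \frac{1}{248}$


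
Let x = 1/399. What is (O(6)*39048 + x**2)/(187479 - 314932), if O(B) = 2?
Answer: -12432961297/20290645053 ≈ -0.61274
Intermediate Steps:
x = 1/399 ≈ 0.0025063
(O(6)*39048 + x**2)/(187479 - 314932) = (2*39048 + (1/399)**2)/(187479 - 314932) = (78096 + 1/159201)/(-127453) = (12432961297/159201)*(-1/127453) = -12432961297/20290645053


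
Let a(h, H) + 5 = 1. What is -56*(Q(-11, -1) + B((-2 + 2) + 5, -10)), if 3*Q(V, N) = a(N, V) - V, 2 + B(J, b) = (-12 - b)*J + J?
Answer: 784/3 ≈ 261.33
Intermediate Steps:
a(h, H) = -4 (a(h, H) = -5 + 1 = -4)
B(J, b) = -2 + J + J*(-12 - b) (B(J, b) = -2 + ((-12 - b)*J + J) = -2 + (J*(-12 - b) + J) = -2 + (J + J*(-12 - b)) = -2 + J + J*(-12 - b))
Q(V, N) = -4/3 - V/3 (Q(V, N) = (-4 - V)/3 = -4/3 - V/3)
-56*(Q(-11, -1) + B((-2 + 2) + 5, -10)) = -56*((-4/3 - 1/3*(-11)) + (-2 - 11*((-2 + 2) + 5) - 1*((-2 + 2) + 5)*(-10))) = -56*((-4/3 + 11/3) + (-2 - 11*(0 + 5) - 1*(0 + 5)*(-10))) = -56*(7/3 + (-2 - 11*5 - 1*5*(-10))) = -56*(7/3 + (-2 - 55 + 50)) = -56*(7/3 - 7) = -56*(-14/3) = 784/3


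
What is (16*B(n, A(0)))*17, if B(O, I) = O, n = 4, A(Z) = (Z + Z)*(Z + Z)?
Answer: 1088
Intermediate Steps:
A(Z) = 4*Z**2 (A(Z) = (2*Z)*(2*Z) = 4*Z**2)
(16*B(n, A(0)))*17 = (16*4)*17 = 64*17 = 1088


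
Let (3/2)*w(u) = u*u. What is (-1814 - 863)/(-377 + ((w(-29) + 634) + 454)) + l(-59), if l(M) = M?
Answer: -233116/3815 ≈ -61.105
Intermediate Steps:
w(u) = 2*u**2/3 (w(u) = 2*(u*u)/3 = 2*u**2/3)
(-1814 - 863)/(-377 + ((w(-29) + 634) + 454)) + l(-59) = (-1814 - 863)/(-377 + (((2/3)*(-29)**2 + 634) + 454)) - 59 = -2677/(-377 + (((2/3)*841 + 634) + 454)) - 59 = -2677/(-377 + ((1682/3 + 634) + 454)) - 59 = -2677/(-377 + (3584/3 + 454)) - 59 = -2677/(-377 + 4946/3) - 59 = -2677/3815/3 - 59 = -2677*3/3815 - 59 = -8031/3815 - 59 = -233116/3815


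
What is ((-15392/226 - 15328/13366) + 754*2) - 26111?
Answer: -18631967337/755179 ≈ -24672.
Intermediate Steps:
((-15392/226 - 15328/13366) + 754*2) - 26111 = ((-15392*1/226 - 15328*1/13366) + 1508) - 26111 = ((-7696/113 - 7664/6683) + 1508) - 26111 = (-52298400/755179 + 1508) - 26111 = 1086511532/755179 - 26111 = -18631967337/755179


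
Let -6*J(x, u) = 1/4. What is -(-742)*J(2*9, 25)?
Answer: -371/12 ≈ -30.917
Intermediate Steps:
J(x, u) = -1/24 (J(x, u) = -⅙/4 = -⅙*¼ = -1/24)
-(-742)*J(2*9, 25) = -(-742)*(-1)/24 = -1*371/12 = -371/12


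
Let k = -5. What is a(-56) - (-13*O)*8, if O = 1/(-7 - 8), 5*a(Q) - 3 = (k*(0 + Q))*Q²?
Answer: 526829/3 ≈ 1.7561e+5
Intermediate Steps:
a(Q) = ⅗ - Q³ (a(Q) = ⅗ + ((-5*(0 + Q))*Q²)/5 = ⅗ + ((-5*Q)*Q²)/5 = ⅗ + (-5*Q³)/5 = ⅗ - Q³)
O = -1/15 (O = 1/(-15) = -1/15 ≈ -0.066667)
a(-56) - (-13*O)*8 = (⅗ - 1*(-56)³) - (-13*(-1/15))*8 = (⅗ - 1*(-175616)) - 13*8/15 = (⅗ + 175616) - 1*104/15 = 878083/5 - 104/15 = 526829/3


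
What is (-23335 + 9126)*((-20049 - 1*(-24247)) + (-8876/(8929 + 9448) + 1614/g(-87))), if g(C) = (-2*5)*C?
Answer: -158997574175167/2664665 ≈ -5.9669e+7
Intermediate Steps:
g(C) = -10*C
(-23335 + 9126)*((-20049 - 1*(-24247)) + (-8876/(8929 + 9448) + 1614/g(-87))) = (-23335 + 9126)*((-20049 - 1*(-24247)) + (-8876/(8929 + 9448) + 1614/((-10*(-87))))) = -14209*((-20049 + 24247) + (-8876/18377 + 1614/870)) = -14209*(4198 + (-8876*1/18377 + 1614*(1/870))) = -14209*(4198 + (-8876/18377 + 269/145)) = -14209*(4198 + 3656393/2664665) = -14209*11189920063/2664665 = -158997574175167/2664665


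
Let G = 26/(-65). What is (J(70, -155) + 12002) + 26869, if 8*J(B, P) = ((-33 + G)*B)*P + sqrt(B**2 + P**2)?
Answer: 336679/4 + 5*sqrt(1157)/8 ≈ 84191.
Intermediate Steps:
G = -2/5 (G = 26*(-1/65) = -2/5 ≈ -0.40000)
J(B, P) = sqrt(B**2 + P**2)/8 - 167*B*P/40 (J(B, P) = (((-33 - 2/5)*B)*P + sqrt(B**2 + P**2))/8 = ((-167*B/5)*P + sqrt(B**2 + P**2))/8 = (-167*B*P/5 + sqrt(B**2 + P**2))/8 = (sqrt(B**2 + P**2) - 167*B*P/5)/8 = sqrt(B**2 + P**2)/8 - 167*B*P/40)
(J(70, -155) + 12002) + 26869 = ((sqrt(70**2 + (-155)**2)/8 - 167/40*70*(-155)) + 12002) + 26869 = ((sqrt(4900 + 24025)/8 + 181195/4) + 12002) + 26869 = ((sqrt(28925)/8 + 181195/4) + 12002) + 26869 = (((5*sqrt(1157))/8 + 181195/4) + 12002) + 26869 = ((5*sqrt(1157)/8 + 181195/4) + 12002) + 26869 = ((181195/4 + 5*sqrt(1157)/8) + 12002) + 26869 = (229203/4 + 5*sqrt(1157)/8) + 26869 = 336679/4 + 5*sqrt(1157)/8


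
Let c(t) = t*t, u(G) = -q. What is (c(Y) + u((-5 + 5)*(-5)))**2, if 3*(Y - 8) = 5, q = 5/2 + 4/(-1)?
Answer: 2920681/324 ≈ 9014.5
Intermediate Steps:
q = -3/2 (q = 5*(1/2) + 4*(-1) = 5/2 - 4 = -3/2 ≈ -1.5000)
Y = 29/3 (Y = 8 + (1/3)*5 = 8 + 5/3 = 29/3 ≈ 9.6667)
u(G) = 3/2 (u(G) = -1*(-3/2) = 3/2)
c(t) = t**2
(c(Y) + u((-5 + 5)*(-5)))**2 = ((29/3)**2 + 3/2)**2 = (841/9 + 3/2)**2 = (1709/18)**2 = 2920681/324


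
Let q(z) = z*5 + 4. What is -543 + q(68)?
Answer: -199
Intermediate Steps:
q(z) = 4 + 5*z (q(z) = 5*z + 4 = 4 + 5*z)
-543 + q(68) = -543 + (4 + 5*68) = -543 + (4 + 340) = -543 + 344 = -199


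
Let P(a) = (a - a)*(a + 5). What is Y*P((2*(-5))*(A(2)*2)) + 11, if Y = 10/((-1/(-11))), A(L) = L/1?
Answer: 11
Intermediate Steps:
A(L) = L (A(L) = L*1 = L)
Y = 110 (Y = 10/((-1*(-1/11))) = 10/(1/11) = 10*11 = 110)
P(a) = 0 (P(a) = 0*(5 + a) = 0)
Y*P((2*(-5))*(A(2)*2)) + 11 = 110*0 + 11 = 0 + 11 = 11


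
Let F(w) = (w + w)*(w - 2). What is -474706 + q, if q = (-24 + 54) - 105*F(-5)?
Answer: -482026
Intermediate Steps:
F(w) = 2*w*(-2 + w) (F(w) = (2*w)*(-2 + w) = 2*w*(-2 + w))
q = -7320 (q = (-24 + 54) - 210*(-5)*(-2 - 5) = 30 - 210*(-5)*(-7) = 30 - 105*70 = 30 - 7350 = -7320)
-474706 + q = -474706 - 7320 = -482026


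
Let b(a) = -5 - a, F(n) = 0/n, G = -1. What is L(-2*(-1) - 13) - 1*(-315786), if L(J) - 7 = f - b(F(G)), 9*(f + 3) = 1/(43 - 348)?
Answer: 866857274/2745 ≈ 3.1580e+5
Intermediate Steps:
F(n) = 0
f = -8236/2745 (f = -3 + 1/(9*(43 - 348)) = -3 + (⅑)/(-305) = -3 + (⅑)*(-1/305) = -3 - 1/2745 = -8236/2745 ≈ -3.0004)
L(J) = 24704/2745 (L(J) = 7 + (-8236/2745 - (-5 - 1*0)) = 7 + (-8236/2745 - (-5 + 0)) = 7 + (-8236/2745 - 1*(-5)) = 7 + (-8236/2745 + 5) = 7 + 5489/2745 = 24704/2745)
L(-2*(-1) - 13) - 1*(-315786) = 24704/2745 - 1*(-315786) = 24704/2745 + 315786 = 866857274/2745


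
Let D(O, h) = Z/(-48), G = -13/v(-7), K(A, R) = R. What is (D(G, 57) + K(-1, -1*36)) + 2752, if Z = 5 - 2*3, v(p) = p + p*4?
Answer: 130369/48 ≈ 2716.0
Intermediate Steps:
v(p) = 5*p (v(p) = p + 4*p = 5*p)
G = 13/35 (G = -13/(5*(-7)) = -13/(-35) = -13*(-1/35) = 13/35 ≈ 0.37143)
Z = -1 (Z = 5 - 6 = -1)
D(O, h) = 1/48 (D(O, h) = -1/(-48) = -1*(-1/48) = 1/48)
(D(G, 57) + K(-1, -1*36)) + 2752 = (1/48 - 1*36) + 2752 = (1/48 - 36) + 2752 = -1727/48 + 2752 = 130369/48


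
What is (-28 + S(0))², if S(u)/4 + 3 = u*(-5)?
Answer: 1600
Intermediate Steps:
S(u) = -12 - 20*u (S(u) = -12 + 4*(u*(-5)) = -12 + 4*(-5*u) = -12 - 20*u)
(-28 + S(0))² = (-28 + (-12 - 20*0))² = (-28 + (-12 + 0))² = (-28 - 12)² = (-40)² = 1600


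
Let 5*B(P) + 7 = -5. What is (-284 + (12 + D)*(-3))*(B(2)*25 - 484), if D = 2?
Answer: 177344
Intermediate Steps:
B(P) = -12/5 (B(P) = -7/5 + (⅕)*(-5) = -7/5 - 1 = -12/5)
(-284 + (12 + D)*(-3))*(B(2)*25 - 484) = (-284 + (12 + 2)*(-3))*(-12/5*25 - 484) = (-284 + 14*(-3))*(-60 - 484) = (-284 - 42)*(-544) = -326*(-544) = 177344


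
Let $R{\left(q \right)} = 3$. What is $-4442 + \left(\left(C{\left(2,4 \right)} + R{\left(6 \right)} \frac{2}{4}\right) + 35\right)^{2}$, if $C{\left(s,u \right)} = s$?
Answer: $- \frac{11839}{4} \approx -2959.8$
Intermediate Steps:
$-4442 + \left(\left(C{\left(2,4 \right)} + R{\left(6 \right)} \frac{2}{4}\right) + 35\right)^{2} = -4442 + \left(\left(2 + 3 \cdot \frac{2}{4}\right) + 35\right)^{2} = -4442 + \left(\left(2 + 3 \cdot 2 \cdot \frac{1}{4}\right) + 35\right)^{2} = -4442 + \left(\left(2 + 3 \cdot \frac{1}{2}\right) + 35\right)^{2} = -4442 + \left(\left(2 + \frac{3}{2}\right) + 35\right)^{2} = -4442 + \left(\frac{7}{2} + 35\right)^{2} = -4442 + \left(\frac{77}{2}\right)^{2} = -4442 + \frac{5929}{4} = - \frac{11839}{4}$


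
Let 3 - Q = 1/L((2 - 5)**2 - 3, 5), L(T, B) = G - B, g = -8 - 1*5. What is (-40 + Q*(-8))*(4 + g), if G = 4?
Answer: 648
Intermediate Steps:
g = -13 (g = -8 - 5 = -13)
L(T, B) = 4 - B
Q = 4 (Q = 3 - 1/(4 - 1*5) = 3 - 1/(4 - 5) = 3 - 1/(-1) = 3 - 1*(-1) = 3 + 1 = 4)
(-40 + Q*(-8))*(4 + g) = (-40 + 4*(-8))*(4 - 13) = (-40 - 32)*(-9) = -72*(-9) = 648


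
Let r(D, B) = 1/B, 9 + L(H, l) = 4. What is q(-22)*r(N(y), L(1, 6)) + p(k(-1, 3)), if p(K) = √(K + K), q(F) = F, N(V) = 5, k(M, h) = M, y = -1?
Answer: 22/5 + I*√2 ≈ 4.4 + 1.4142*I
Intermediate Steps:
L(H, l) = -5 (L(H, l) = -9 + 4 = -5)
p(K) = √2*√K (p(K) = √(2*K) = √2*√K)
q(-22)*r(N(y), L(1, 6)) + p(k(-1, 3)) = -22/(-5) + √2*√(-1) = -22*(-⅕) + √2*I = 22/5 + I*√2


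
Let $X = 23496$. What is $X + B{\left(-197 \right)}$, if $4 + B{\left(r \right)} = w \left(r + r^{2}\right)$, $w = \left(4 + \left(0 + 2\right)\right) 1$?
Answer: $255164$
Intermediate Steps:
$w = 6$ ($w = \left(4 + 2\right) 1 = 6 \cdot 1 = 6$)
$B{\left(r \right)} = -4 + 6 r + 6 r^{2}$ ($B{\left(r \right)} = -4 + 6 \left(r + r^{2}\right) = -4 + \left(6 r + 6 r^{2}\right) = -4 + 6 r + 6 r^{2}$)
$X + B{\left(-197 \right)} = 23496 + \left(-4 + 6 \left(-197\right) + 6 \left(-197\right)^{2}\right) = 23496 - -231668 = 23496 + 231668 = 255164$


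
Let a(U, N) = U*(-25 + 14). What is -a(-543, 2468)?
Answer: -5973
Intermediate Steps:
a(U, N) = -11*U (a(U, N) = U*(-11) = -11*U)
-a(-543, 2468) = -(-11)*(-543) = -1*5973 = -5973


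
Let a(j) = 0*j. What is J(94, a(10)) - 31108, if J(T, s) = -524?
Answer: -31632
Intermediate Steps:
a(j) = 0
J(94, a(10)) - 31108 = -524 - 31108 = -31632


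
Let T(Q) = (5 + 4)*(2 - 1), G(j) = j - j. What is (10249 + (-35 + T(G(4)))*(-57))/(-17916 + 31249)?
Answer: 11731/13333 ≈ 0.87985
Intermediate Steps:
G(j) = 0
T(Q) = 9 (T(Q) = 9*1 = 9)
(10249 + (-35 + T(G(4)))*(-57))/(-17916 + 31249) = (10249 + (-35 + 9)*(-57))/(-17916 + 31249) = (10249 - 26*(-57))/13333 = (10249 + 1482)*(1/13333) = 11731*(1/13333) = 11731/13333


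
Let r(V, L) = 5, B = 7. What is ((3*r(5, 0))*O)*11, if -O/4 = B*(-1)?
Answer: 4620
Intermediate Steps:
O = 28 (O = -28*(-1) = -4*(-7) = 28)
((3*r(5, 0))*O)*11 = ((3*5)*28)*11 = (15*28)*11 = 420*11 = 4620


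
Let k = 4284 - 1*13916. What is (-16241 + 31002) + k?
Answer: 5129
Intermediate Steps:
k = -9632 (k = 4284 - 13916 = -9632)
(-16241 + 31002) + k = (-16241 + 31002) - 9632 = 14761 - 9632 = 5129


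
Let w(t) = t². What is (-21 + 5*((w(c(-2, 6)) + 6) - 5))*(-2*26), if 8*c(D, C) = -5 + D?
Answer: 10127/16 ≈ 632.94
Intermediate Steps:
c(D, C) = -5/8 + D/8 (c(D, C) = (-5 + D)/8 = -5/8 + D/8)
(-21 + 5*((w(c(-2, 6)) + 6) - 5))*(-2*26) = (-21 + 5*(((-5/8 + (⅛)*(-2))² + 6) - 5))*(-2*26) = (-21 + 5*(((-5/8 - ¼)² + 6) - 5))*(-52) = (-21 + 5*(((-7/8)² + 6) - 5))*(-52) = (-21 + 5*((49/64 + 6) - 5))*(-52) = (-21 + 5*(433/64 - 5))*(-52) = (-21 + 5*(113/64))*(-52) = (-21 + 565/64)*(-52) = -779/64*(-52) = 10127/16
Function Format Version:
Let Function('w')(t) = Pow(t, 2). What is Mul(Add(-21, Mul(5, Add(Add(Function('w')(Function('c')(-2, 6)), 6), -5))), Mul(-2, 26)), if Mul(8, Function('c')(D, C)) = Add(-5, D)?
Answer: Rational(10127, 16) ≈ 632.94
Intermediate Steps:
Function('c')(D, C) = Add(Rational(-5, 8), Mul(Rational(1, 8), D)) (Function('c')(D, C) = Mul(Rational(1, 8), Add(-5, D)) = Add(Rational(-5, 8), Mul(Rational(1, 8), D)))
Mul(Add(-21, Mul(5, Add(Add(Function('w')(Function('c')(-2, 6)), 6), -5))), Mul(-2, 26)) = Mul(Add(-21, Mul(5, Add(Add(Pow(Add(Rational(-5, 8), Mul(Rational(1, 8), -2)), 2), 6), -5))), Mul(-2, 26)) = Mul(Add(-21, Mul(5, Add(Add(Pow(Add(Rational(-5, 8), Rational(-1, 4)), 2), 6), -5))), -52) = Mul(Add(-21, Mul(5, Add(Add(Pow(Rational(-7, 8), 2), 6), -5))), -52) = Mul(Add(-21, Mul(5, Add(Add(Rational(49, 64), 6), -5))), -52) = Mul(Add(-21, Mul(5, Add(Rational(433, 64), -5))), -52) = Mul(Add(-21, Mul(5, Rational(113, 64))), -52) = Mul(Add(-21, Rational(565, 64)), -52) = Mul(Rational(-779, 64), -52) = Rational(10127, 16)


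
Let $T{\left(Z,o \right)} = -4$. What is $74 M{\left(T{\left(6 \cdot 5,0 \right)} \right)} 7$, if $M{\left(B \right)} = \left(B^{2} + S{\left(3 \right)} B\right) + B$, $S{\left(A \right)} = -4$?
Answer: $14504$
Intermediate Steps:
$M{\left(B \right)} = B^{2} - 3 B$ ($M{\left(B \right)} = \left(B^{2} - 4 B\right) + B = B^{2} - 3 B$)
$74 M{\left(T{\left(6 \cdot 5,0 \right)} \right)} 7 = 74 \left(- 4 \left(-3 - 4\right)\right) 7 = 74 \left(\left(-4\right) \left(-7\right)\right) 7 = 74 \cdot 28 \cdot 7 = 2072 \cdot 7 = 14504$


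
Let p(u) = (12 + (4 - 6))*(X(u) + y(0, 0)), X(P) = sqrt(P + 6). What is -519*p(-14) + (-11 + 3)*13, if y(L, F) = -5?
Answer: 25846 - 10380*I*sqrt(2) ≈ 25846.0 - 14680.0*I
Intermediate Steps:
X(P) = sqrt(6 + P)
p(u) = -50 + 10*sqrt(6 + u) (p(u) = (12 + (4 - 6))*(sqrt(6 + u) - 5) = (12 - 2)*(-5 + sqrt(6 + u)) = 10*(-5 + sqrt(6 + u)) = -50 + 10*sqrt(6 + u))
-519*p(-14) + (-11 + 3)*13 = -519*(-50 + 10*sqrt(6 - 14)) + (-11 + 3)*13 = -519*(-50 + 10*sqrt(-8)) - 8*13 = -519*(-50 + 10*(2*I*sqrt(2))) - 104 = -519*(-50 + 20*I*sqrt(2)) - 104 = (25950 - 10380*I*sqrt(2)) - 104 = 25846 - 10380*I*sqrt(2)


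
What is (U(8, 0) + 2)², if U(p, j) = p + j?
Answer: 100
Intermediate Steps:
U(p, j) = j + p
(U(8, 0) + 2)² = ((0 + 8) + 2)² = (8 + 2)² = 10² = 100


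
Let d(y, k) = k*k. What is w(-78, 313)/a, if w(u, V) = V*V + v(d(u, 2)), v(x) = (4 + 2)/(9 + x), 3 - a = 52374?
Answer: -1273603/680823 ≈ -1.8707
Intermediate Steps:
a = -52371 (a = 3 - 1*52374 = 3 - 52374 = -52371)
d(y, k) = k²
v(x) = 6/(9 + x)
w(u, V) = 6/13 + V² (w(u, V) = V*V + 6/(9 + 2²) = V² + 6/(9 + 4) = V² + 6/13 = 6/13 + V²)
w(-78, 313)/a = (6/13 + 313²)/(-52371) = (6/13 + 97969)*(-1/52371) = (1273603/13)*(-1/52371) = -1273603/680823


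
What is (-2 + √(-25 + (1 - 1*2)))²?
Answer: (2 - I*√26)² ≈ -22.0 - 20.396*I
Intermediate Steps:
(-2 + √(-25 + (1 - 1*2)))² = (-2 + √(-25 + (1 - 2)))² = (-2 + √(-25 - 1))² = (-2 + √(-26))² = (-2 + I*√26)²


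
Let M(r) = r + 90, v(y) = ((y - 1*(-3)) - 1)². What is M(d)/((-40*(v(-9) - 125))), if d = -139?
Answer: -49/3040 ≈ -0.016118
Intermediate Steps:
v(y) = (2 + y)² (v(y) = ((y + 3) - 1)² = ((3 + y) - 1)² = (2 + y)²)
M(r) = 90 + r
M(d)/((-40*(v(-9) - 125))) = (90 - 139)/((-40*((2 - 9)² - 125))) = -49*(-1/(40*((-7)² - 125))) = -49*(-1/(40*(49 - 125))) = -49/((-40*(-76))) = -49/3040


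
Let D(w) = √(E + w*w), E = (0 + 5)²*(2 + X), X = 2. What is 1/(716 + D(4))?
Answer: 179/128135 - √29/256270 ≈ 0.0013760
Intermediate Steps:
E = 100 (E = (0 + 5)²*(2 + 2) = 5²*4 = 25*4 = 100)
D(w) = √(100 + w²) (D(w) = √(100 + w*w) = √(100 + w²))
1/(716 + D(4)) = 1/(716 + √(100 + 4²)) = 1/(716 + √(100 + 16)) = 1/(716 + √116) = 1/(716 + 2*√29)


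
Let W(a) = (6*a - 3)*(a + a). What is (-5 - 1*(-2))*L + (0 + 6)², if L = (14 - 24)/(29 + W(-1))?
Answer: 1722/47 ≈ 36.638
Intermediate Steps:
W(a) = 2*a*(-3 + 6*a) (W(a) = (-3 + 6*a)*(2*a) = 2*a*(-3 + 6*a))
L = -10/47 (L = (14 - 24)/(29 + 6*(-1)*(-1 + 2*(-1))) = -10/(29 + 6*(-1)*(-1 - 2)) = -10/(29 + 6*(-1)*(-3)) = -10/(29 + 18) = -10/47 ≈ -0.21277)
(-5 - 1*(-2))*L + (0 + 6)² = (-5 - 1*(-2))*(-10/47) + (0 + 6)² = (-5 + 2)*(-10/47) + 6² = -3*(-10/47) + 36 = 30/47 + 36 = 1722/47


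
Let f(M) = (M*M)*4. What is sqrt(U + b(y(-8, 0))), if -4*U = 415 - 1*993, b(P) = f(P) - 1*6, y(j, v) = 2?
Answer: sqrt(618)/2 ≈ 12.430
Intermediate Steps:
f(M) = 4*M**2 (f(M) = M**2*4 = 4*M**2)
b(P) = -6 + 4*P**2 (b(P) = 4*P**2 - 1*6 = 4*P**2 - 6 = -6 + 4*P**2)
U = 289/2 (U = -(415 - 1*993)/4 = -(415 - 993)/4 = -1/4*(-578) = 289/2 ≈ 144.50)
sqrt(U + b(y(-8, 0))) = sqrt(289/2 + (-6 + 4*2**2)) = sqrt(289/2 + (-6 + 4*4)) = sqrt(289/2 + (-6 + 16)) = sqrt(289/2 + 10) = sqrt(309/2) = sqrt(618)/2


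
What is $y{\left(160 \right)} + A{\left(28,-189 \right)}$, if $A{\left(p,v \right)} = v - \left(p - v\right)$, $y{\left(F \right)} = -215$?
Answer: $-621$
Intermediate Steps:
$A{\left(p,v \right)} = - p + 2 v$
$y{\left(160 \right)} + A{\left(28,-189 \right)} = -215 + \left(\left(-1\right) 28 + 2 \left(-189\right)\right) = -215 - 406 = -621$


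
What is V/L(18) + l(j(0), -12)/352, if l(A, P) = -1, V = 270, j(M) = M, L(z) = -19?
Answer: -95059/6688 ≈ -14.213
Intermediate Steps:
V/L(18) + l(j(0), -12)/352 = 270/(-19) - 1/352 = 270*(-1/19) - 1*1/352 = -270/19 - 1/352 = -95059/6688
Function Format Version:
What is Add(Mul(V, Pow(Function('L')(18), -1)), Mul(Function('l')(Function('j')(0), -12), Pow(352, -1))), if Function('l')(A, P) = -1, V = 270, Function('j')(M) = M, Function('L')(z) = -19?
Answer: Rational(-95059, 6688) ≈ -14.213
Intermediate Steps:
Add(Mul(V, Pow(Function('L')(18), -1)), Mul(Function('l')(Function('j')(0), -12), Pow(352, -1))) = Add(Mul(270, Pow(-19, -1)), Mul(-1, Pow(352, -1))) = Add(Mul(270, Rational(-1, 19)), Mul(-1, Rational(1, 352))) = Add(Rational(-270, 19), Rational(-1, 352)) = Rational(-95059, 6688)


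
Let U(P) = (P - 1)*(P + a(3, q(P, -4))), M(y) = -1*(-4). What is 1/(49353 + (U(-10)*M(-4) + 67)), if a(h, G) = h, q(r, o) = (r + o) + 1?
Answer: 1/49728 ≈ 2.0109e-5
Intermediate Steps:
M(y) = 4
q(r, o) = 1 + o + r (q(r, o) = (o + r) + 1 = 1 + o + r)
U(P) = (-1 + P)*(3 + P) (U(P) = (P - 1)*(P + 3) = (-1 + P)*(3 + P))
1/(49353 + (U(-10)*M(-4) + 67)) = 1/(49353 + ((-3 + (-10)² + 2*(-10))*4 + 67)) = 1/(49353 + ((-3 + 100 - 20)*4 + 67)) = 1/(49353 + (77*4 + 67)) = 1/(49353 + (308 + 67)) = 1/(49353 + 375) = 1/49728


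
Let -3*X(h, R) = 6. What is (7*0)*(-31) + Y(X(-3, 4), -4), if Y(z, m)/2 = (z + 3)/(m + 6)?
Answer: 1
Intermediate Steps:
X(h, R) = -2 (X(h, R) = -⅓*6 = -2)
Y(z, m) = 2*(3 + z)/(6 + m) (Y(z, m) = 2*((z + 3)/(m + 6)) = 2*((3 + z)/(6 + m)) = 2*(3 + z)/(6 + m))
(7*0)*(-31) + Y(X(-3, 4), -4) = (7*0)*(-31) + 2*(3 - 2)/(6 - 4) = 0*(-31) + 2*1/2 = 0 + 2*(½)*1 = 0 + 1 = 1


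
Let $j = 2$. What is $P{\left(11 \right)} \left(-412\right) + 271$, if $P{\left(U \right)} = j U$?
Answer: $-8793$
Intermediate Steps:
$P{\left(U \right)} = 2 U$
$P{\left(11 \right)} \left(-412\right) + 271 = 2 \cdot 11 \left(-412\right) + 271 = 22 \left(-412\right) + 271 = -9064 + 271 = -8793$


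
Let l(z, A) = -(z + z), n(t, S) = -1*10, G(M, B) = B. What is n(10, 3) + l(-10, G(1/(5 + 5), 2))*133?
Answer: 2650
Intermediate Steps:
n(t, S) = -10
l(z, A) = -2*z
n(10, 3) + l(-10, G(1/(5 + 5), 2))*133 = -10 - 2*(-10)*133 = -10 + 20*133 = -10 + 2660 = 2650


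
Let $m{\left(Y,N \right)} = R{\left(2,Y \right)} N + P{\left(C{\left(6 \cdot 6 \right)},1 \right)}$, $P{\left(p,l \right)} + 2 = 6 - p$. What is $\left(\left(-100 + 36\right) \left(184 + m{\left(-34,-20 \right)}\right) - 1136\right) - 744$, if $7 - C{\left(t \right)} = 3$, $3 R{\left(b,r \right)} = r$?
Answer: $- \frac{84488}{3} \approx -28163.0$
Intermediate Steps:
$R{\left(b,r \right)} = \frac{r}{3}$
$C{\left(t \right)} = 4$ ($C{\left(t \right)} = 7 - 3 = 4$)
$P{\left(p,l \right)} = 4 - p$ ($P{\left(p,l \right)} = -2 - \left(-6 + p\right) = 4 - p$)
$m{\left(Y,N \right)} = \frac{N Y}{3}$ ($m{\left(Y,N \right)} = \frac{Y}{3} N + \left(4 - 4\right) = \frac{N Y}{3} + \left(4 - 4\right) = \frac{N Y}{3} + 0 = \frac{N Y}{3}$)
$\left(\left(-100 + 36\right) \left(184 + m{\left(-34,-20 \right)}\right) - 1136\right) - 744 = \left(\left(-100 + 36\right) \left(184 + \frac{1}{3} \left(-20\right) \left(-34\right)\right) - 1136\right) - 744 = \left(- 64 \left(184 + \frac{680}{3}\right) - 1136\right) - 744 = \left(\left(-64\right) \frac{1232}{3} - 1136\right) - 744 = \left(- \frac{78848}{3} - 1136\right) - 744 = - \frac{82256}{3} - 744 = - \frac{84488}{3}$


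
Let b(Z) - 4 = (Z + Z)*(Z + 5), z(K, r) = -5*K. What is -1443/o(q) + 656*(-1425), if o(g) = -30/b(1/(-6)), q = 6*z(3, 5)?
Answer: -168243317/180 ≈ -9.3469e+5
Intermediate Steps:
b(Z) = 4 + 2*Z*(5 + Z) (b(Z) = 4 + (Z + Z)*(Z + 5) = 4 + (2*Z)*(5 + Z) = 4 + 2*Z*(5 + Z))
q = -90 (q = 6*(-5*3) = 6*(-15) = -90)
o(g) = -540/43 (o(g) = -30/(4 + 2*(1/(-6))² + 10/(-6)) = -30/(4 + 2*(-⅙)² + 10*(-⅙)) = -30/(4 + 2*(1/36) - 5/3) = -30/(4 + 1/18 - 5/3) = -30/43/18 = -30*18/43 = -540/43)
-1443/o(q) + 656*(-1425) = -1443/(-540/43) + 656*(-1425) = -1443*(-43/540) - 934800 = 20683/180 - 934800 = -168243317/180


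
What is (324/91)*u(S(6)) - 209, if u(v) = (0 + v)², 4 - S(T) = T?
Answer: -17723/91 ≈ -194.76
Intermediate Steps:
S(T) = 4 - T
u(v) = v²
(324/91)*u(S(6)) - 209 = (324/91)*(4 - 1*6)² - 209 = (324*(1/91))*(4 - 6)² - 209 = (324/91)*(-2)² - 209 = (324/91)*4 - 209 = 1296/91 - 209 = -17723/91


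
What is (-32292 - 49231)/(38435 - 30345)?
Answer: -81523/8090 ≈ -10.077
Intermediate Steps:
(-32292 - 49231)/(38435 - 30345) = -81523/8090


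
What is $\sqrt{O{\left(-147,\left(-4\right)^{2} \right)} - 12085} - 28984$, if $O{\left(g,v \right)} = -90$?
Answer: $-28984 + 5 i \sqrt{487} \approx -28984.0 + 110.34 i$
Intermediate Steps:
$\sqrt{O{\left(-147,\left(-4\right)^{2} \right)} - 12085} - 28984 = \sqrt{-90 - 12085} - 28984 = \sqrt{-12175} - 28984 = 5 i \sqrt{487} - 28984 = -28984 + 5 i \sqrt{487}$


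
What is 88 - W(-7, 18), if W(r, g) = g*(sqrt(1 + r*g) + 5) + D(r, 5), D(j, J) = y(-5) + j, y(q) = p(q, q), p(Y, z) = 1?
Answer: 4 - 90*I*sqrt(5) ≈ 4.0 - 201.25*I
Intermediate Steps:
y(q) = 1
D(j, J) = 1 + j
W(r, g) = 1 + r + g*(5 + sqrt(1 + g*r)) (W(r, g) = g*(sqrt(1 + r*g) + 5) + (1 + r) = g*(sqrt(1 + g*r) + 5) + (1 + r) = g*(5 + sqrt(1 + g*r)) + (1 + r) = 1 + r + g*(5 + sqrt(1 + g*r)))
88 - W(-7, 18) = 88 - (1 - 7 + 5*18 + 18*sqrt(1 + 18*(-7))) = 88 - (1 - 7 + 90 + 18*sqrt(1 - 126)) = 88 - (1 - 7 + 90 + 18*sqrt(-125)) = 88 - (1 - 7 + 90 + 18*(5*I*sqrt(5))) = 88 - (1 - 7 + 90 + 90*I*sqrt(5)) = 88 - (84 + 90*I*sqrt(5)) = 88 + (-84 - 90*I*sqrt(5)) = 4 - 90*I*sqrt(5)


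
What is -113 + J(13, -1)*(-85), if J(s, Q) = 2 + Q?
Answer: -198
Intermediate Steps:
-113 + J(13, -1)*(-85) = -113 + (2 - 1)*(-85) = -113 + 1*(-85) = -113 - 85 = -198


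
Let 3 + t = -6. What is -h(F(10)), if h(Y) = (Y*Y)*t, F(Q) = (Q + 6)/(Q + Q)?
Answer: 144/25 ≈ 5.7600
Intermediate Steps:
t = -9 (t = -3 - 6 = -9)
F(Q) = (6 + Q)/(2*Q) (F(Q) = (6 + Q)/((2*Q)) = (6 + Q)*(1/(2*Q)) = (6 + Q)/(2*Q))
h(Y) = -9*Y² (h(Y) = (Y*Y)*(-9) = Y²*(-9) = -9*Y²)
-h(F(10)) = -(-9)*((½)*(6 + 10)/10)² = -(-9)*((½)*(⅒)*16)² = -(-9)*(⅘)² = -(-9)*16/25 = -1*(-144/25) = 144/25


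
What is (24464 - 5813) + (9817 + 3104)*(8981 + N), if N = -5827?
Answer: 40771485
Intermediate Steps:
(24464 - 5813) + (9817 + 3104)*(8981 + N) = (24464 - 5813) + (9817 + 3104)*(8981 - 5827) = 18651 + 12921*3154 = 18651 + 40752834 = 40771485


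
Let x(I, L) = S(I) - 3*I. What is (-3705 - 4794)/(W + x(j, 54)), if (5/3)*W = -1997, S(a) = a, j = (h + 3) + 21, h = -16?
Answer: 42495/6071 ≈ 6.9997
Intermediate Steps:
j = 8 (j = (-16 + 3) + 21 = -13 + 21 = 8)
x(I, L) = -2*I (x(I, L) = I - 3*I = -2*I)
W = -5991/5 (W = (⅗)*(-1997) = -5991/5 ≈ -1198.2)
(-3705 - 4794)/(W + x(j, 54)) = (-3705 - 4794)/(-5991/5 - 2*8) = -8499/(-5991/5 - 16) = -8499/(-6071/5) = -8499*(-5/6071) = 42495/6071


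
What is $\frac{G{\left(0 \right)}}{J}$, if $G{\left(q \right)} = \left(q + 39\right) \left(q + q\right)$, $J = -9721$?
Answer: $0$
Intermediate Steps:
$G{\left(q \right)} = 2 q \left(39 + q\right)$ ($G{\left(q \right)} = \left(39 + q\right) 2 q = 2 q \left(39 + q\right)$)
$\frac{G{\left(0 \right)}}{J} = \frac{2 \cdot 0 \left(39 + 0\right)}{-9721} = 2 \cdot 0 \cdot 39 \left(- \frac{1}{9721}\right) = 0 \left(- \frac{1}{9721}\right) = 0$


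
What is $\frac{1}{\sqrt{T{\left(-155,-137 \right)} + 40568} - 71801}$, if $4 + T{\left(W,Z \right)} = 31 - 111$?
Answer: $- \frac{71801}{5155343117} - \frac{2 \sqrt{10121}}{5155343117} \approx -1.3967 \cdot 10^{-5}$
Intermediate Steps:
$T{\left(W,Z \right)} = -84$ ($T{\left(W,Z \right)} = -4 + \left(31 - 111\right) = -4 - 80 = -84$)
$\frac{1}{\sqrt{T{\left(-155,-137 \right)} + 40568} - 71801} = \frac{1}{\sqrt{-84 + 40568} - 71801} = \frac{1}{\sqrt{40484} - 71801} = \frac{1}{2 \sqrt{10121} - 71801} = \frac{1}{-71801 + 2 \sqrt{10121}}$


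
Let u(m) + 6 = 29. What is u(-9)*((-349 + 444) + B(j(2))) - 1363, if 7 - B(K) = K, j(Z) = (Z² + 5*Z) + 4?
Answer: 569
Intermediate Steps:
j(Z) = 4 + Z² + 5*Z
u(m) = 23 (u(m) = -6 + 29 = 23)
B(K) = 7 - K
u(-9)*((-349 + 444) + B(j(2))) - 1363 = 23*((-349 + 444) + (7 - (4 + 2² + 5*2))) - 1363 = 23*(95 + (7 - (4 + 4 + 10))) - 1363 = 23*(95 + (7 - 1*18)) - 1363 = 23*(95 + (7 - 18)) - 1363 = 23*(95 - 11) - 1363 = 23*84 - 1363 = 1932 - 1363 = 569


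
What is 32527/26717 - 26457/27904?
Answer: 200781739/745511168 ≈ 0.26932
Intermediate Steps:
32527/26717 - 26457/27904 = 200781739/745511168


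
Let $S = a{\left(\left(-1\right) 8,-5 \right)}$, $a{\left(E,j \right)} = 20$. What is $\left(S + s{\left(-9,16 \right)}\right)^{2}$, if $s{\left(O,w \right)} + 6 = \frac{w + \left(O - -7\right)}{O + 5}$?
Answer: $\frac{441}{4} \approx 110.25$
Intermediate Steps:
$s{\left(O,w \right)} = -6 + \frac{7 + O + w}{5 + O}$ ($s{\left(O,w \right)} = -6 + \frac{w + \left(O - -7\right)}{O + 5} = -6 + \frac{w + \left(O + 7\right)}{5 + O} = -6 + \frac{w + \left(7 + O\right)}{5 + O} = -6 + \frac{7 + O + w}{5 + O}$)
$S = 20$
$\left(S + s{\left(-9,16 \right)}\right)^{2} = \left(20 + \frac{-23 + 16 - -45}{5 - 9}\right)^{2} = \left(20 + \frac{-23 + 16 + 45}{-4}\right)^{2} = \left(20 - \frac{19}{2}\right)^{2} = \left(\frac{21}{2}\right)^{2} = \frac{441}{4}$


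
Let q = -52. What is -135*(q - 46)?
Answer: 13230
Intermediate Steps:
-135*(q - 46) = -135*(-52 - 46) = -135*(-98) = 13230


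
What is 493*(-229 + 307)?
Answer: 38454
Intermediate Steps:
493*(-229 + 307) = 493*78 = 38454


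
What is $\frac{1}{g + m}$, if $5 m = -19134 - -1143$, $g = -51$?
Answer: $- \frac{5}{18246} \approx -0.00027403$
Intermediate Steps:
$m = - \frac{17991}{5}$ ($m = \frac{-19134 - -1143}{5} = \frac{-19134 + 1143}{5} = \frac{1}{5} \left(-17991\right) = - \frac{17991}{5} \approx -3598.2$)
$\frac{1}{g + m} = \frac{1}{-51 - \frac{17991}{5}} = \frac{1}{- \frac{18246}{5}} = - \frac{5}{18246}$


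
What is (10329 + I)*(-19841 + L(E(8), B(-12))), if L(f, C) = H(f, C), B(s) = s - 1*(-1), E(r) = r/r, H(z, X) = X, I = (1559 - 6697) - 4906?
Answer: -5657820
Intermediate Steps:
I = -10044 (I = -5138 - 4906 = -10044)
E(r) = 1
B(s) = 1 + s (B(s) = s + 1 = 1 + s)
L(f, C) = C
(10329 + I)*(-19841 + L(E(8), B(-12))) = (10329 - 10044)*(-19841 + (1 - 12)) = 285*(-19841 - 11) = 285*(-19852) = -5657820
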